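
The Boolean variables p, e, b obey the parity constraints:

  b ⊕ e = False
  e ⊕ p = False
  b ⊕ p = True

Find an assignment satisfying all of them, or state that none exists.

UNSATISFIABLE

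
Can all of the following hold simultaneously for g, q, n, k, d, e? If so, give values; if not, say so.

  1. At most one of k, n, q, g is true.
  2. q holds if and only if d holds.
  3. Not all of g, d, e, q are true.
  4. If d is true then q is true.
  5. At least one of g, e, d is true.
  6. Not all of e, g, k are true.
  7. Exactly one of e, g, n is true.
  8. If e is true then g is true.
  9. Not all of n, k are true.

g=T, q=F, n=F, k=F, d=F, e=F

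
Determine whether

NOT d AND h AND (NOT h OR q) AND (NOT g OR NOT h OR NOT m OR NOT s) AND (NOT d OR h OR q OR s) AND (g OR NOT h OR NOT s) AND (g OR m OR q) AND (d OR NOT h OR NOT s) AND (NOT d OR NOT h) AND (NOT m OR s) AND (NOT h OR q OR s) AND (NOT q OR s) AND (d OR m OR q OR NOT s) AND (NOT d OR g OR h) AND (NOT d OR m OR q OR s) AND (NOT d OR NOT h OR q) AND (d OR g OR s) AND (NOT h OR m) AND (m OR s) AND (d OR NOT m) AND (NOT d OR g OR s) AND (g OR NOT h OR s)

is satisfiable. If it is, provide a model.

Case h = True:
  (NOT d) forces d = False.
  (NOT h OR q) forces q = True.
  (d OR NOT h OR NOT s) forces s = False.
  Clause (NOT q OR s) is falsified — contradiction.
Case h = False:
  Clause (h) is falsified — contradiction.
Both cases fail, so the formula is unsatisfiable.

Unsatisfiable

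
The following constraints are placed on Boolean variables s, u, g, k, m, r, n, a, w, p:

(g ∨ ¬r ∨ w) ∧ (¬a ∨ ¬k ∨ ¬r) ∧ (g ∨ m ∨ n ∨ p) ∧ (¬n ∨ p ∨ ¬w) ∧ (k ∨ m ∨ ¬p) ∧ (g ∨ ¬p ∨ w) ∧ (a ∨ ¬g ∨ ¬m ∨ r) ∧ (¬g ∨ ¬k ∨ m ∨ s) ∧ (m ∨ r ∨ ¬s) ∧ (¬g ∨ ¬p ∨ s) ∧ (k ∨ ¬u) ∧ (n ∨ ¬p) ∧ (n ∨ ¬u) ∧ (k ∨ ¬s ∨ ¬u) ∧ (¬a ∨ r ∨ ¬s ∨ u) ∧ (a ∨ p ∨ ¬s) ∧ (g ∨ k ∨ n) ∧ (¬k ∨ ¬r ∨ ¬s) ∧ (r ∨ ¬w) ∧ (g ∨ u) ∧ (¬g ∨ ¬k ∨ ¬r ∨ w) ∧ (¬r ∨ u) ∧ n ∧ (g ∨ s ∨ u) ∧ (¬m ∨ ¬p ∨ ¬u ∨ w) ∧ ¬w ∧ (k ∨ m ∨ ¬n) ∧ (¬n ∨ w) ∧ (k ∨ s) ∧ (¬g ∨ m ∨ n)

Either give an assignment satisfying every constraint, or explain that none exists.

Case n = True:
  (¬w) forces w = False.
  Clause (¬n ∨ w) is falsified — contradiction.
Case n = False:
  Clause (n) is falsified — contradiction.
Both cases fail, so the formula is unsatisfiable.

Unsatisfiable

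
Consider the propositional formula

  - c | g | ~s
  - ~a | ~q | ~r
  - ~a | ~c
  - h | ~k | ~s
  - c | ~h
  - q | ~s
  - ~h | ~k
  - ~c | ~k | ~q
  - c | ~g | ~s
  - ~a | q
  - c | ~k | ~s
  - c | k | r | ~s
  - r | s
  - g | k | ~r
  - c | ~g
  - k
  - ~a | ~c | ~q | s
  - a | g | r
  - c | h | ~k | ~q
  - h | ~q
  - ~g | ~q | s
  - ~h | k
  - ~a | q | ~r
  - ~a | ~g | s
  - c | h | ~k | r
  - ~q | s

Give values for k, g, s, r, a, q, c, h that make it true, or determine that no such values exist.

Unit clause (k) forces k = True.
In (~h | ~k) only ~h is left, so h = False.
In (h | ~q) only ~q is left, so q = False.
In (h | ~k | ~s) only ~s is left, so s = False.
In (~a | q) only ~a is left, so a = False.
In (r | s) only r is left, so r = True.
Set g = False.
Set c = True.
All clauses satisfied.

k: True; g: False; s: False; r: True; a: False; q: False; c: True; h: False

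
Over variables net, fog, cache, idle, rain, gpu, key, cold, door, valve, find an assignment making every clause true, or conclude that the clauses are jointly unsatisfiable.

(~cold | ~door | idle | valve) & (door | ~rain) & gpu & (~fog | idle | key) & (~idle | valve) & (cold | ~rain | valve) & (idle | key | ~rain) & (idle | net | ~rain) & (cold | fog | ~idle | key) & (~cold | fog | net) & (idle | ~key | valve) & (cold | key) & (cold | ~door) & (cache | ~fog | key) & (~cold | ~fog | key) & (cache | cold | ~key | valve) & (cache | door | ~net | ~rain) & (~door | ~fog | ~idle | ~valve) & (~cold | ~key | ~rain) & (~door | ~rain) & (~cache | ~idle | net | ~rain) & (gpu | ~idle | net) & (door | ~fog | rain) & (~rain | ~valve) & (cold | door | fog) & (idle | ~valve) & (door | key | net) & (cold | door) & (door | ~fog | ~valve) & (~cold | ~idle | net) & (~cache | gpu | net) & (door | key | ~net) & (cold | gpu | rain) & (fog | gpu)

Unit clause (gpu) forces gpu = True.
Set net = True.
Set fog = False.
Set cache = False.
Set idle = True.
  then (~idle | valve) forces valve = True.
  then (~rain | ~valve) forces rain = False.
Set key = True.
Set cold = True.
Set door = False.
All clauses satisfied.

net=T, fog=F, cache=F, idle=T, rain=F, gpu=T, key=T, cold=T, door=F, valve=T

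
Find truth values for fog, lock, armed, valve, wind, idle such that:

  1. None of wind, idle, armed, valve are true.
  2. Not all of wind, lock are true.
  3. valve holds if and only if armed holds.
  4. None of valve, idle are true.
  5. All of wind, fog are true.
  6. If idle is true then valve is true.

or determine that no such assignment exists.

Unsatisfiable — no assignment works.

Case wind = True:
  Constraint (1) is violated (wind=T) — contradiction.
Case wind = False:
  Constraint (5) is violated (wind=F) — contradiction.
Both cases fail — unsatisfiable.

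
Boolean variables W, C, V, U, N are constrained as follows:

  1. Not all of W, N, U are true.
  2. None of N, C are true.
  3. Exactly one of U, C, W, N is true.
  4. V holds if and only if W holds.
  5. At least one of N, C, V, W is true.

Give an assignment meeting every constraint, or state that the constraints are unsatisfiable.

W=T, C=F, V=T, U=F, N=F

  (1) {W, N, U}: 1/3 true — not all ✓
  (2) {N, C}: 0 true — none ✓
  (3) {U, C, W, N}: 1 true — exactly one ✓
  (4) V=T, W=T — same ✓
  (5) {N, C, V, W}: 2 true — at least one ✓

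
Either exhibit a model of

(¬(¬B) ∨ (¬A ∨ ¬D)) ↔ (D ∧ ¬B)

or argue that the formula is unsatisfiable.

A = False, B = False, D = True

  (¬(¬B) ∨ (¬A ∨ ¬D)) ↔ (D ∧ ¬B) = True
    ¬(¬B) ∨ (¬A ∨ ¬D) = True
      ¬(¬B) = False
        ¬B = True
      ¬A ∨ ¬D = True
        ¬A = True
        ¬D = False
    D ∧ ¬B = True
      ¬B = True
The formula evaluates to True.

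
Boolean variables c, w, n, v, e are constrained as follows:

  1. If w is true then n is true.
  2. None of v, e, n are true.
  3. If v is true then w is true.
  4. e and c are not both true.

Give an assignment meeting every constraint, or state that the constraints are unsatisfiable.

c=T; w=F; n=F; v=F; e=F

  (1) w=F ⇒ n: vacuous ✓
  (2) {v, e, n}: 0 true — none ✓
  (3) v=F ⇒ w: vacuous ✓
  (4) e=F, c=T — not both ✓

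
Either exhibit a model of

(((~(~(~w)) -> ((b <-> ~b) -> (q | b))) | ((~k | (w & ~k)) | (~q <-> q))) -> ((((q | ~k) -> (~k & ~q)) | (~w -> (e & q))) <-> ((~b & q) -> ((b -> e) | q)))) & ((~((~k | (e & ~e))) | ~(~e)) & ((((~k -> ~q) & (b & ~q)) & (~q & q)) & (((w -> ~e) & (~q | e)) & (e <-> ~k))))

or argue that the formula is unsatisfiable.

Case q = True: the conjunct ~q is False.
Case q = False: the conjunct q is False.
Both cases fail — unsatisfiable.

UNSATISFIABLE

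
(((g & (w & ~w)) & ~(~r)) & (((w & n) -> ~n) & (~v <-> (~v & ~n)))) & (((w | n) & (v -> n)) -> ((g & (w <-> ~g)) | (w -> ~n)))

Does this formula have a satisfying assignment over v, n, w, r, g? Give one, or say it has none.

No satisfying assignment exists.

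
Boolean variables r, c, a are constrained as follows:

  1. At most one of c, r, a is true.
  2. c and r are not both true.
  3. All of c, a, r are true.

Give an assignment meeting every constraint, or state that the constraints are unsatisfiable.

UNSATISFIABLE

Case r = True:
  (1) with r=T forces c = False.
  Constraint (3) is violated (c=F) — contradiction.
Case r = False:
  Constraint (3) is violated (r=F) — contradiction.
Both cases fail — unsatisfiable.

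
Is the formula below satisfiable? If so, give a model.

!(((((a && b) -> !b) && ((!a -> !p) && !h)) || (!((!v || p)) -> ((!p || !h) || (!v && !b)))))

Case p = True: the formula becomes !(((((a && b) -> !b) && (a && !h)) || True)) = False.
Case p = False: the formula becomes !(((((a && b) -> !b) && !h) || True)) = False.
Both cases fail — unsatisfiable.

Unsatisfiable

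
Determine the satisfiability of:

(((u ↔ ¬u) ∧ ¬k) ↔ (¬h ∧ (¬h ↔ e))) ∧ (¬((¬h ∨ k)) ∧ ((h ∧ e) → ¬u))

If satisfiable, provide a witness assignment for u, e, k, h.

u=T; e=F; k=F; h=T

  ((u ↔ ¬u) ∧ ¬k) ↔ (¬h ∧ (¬h ↔ e)) = True
    (u ↔ ¬u) ∧ ¬k = False
      u ↔ ¬u = False
        ¬u = False
      ¬k = True
    ¬h ∧ (¬h ↔ e) = False
      ¬h = False
      ¬h ↔ e = True
        ¬h = False
  ¬((¬h ∨ k)) ∧ ((h ∧ e) → ¬u) = True
    ¬((¬h ∨ k)) = True
      ¬h ∨ k = False
        ¬h = False
    (h ∧ e) → ¬u = True
      h ∧ e = False
      ¬u = False
Both conjuncts True, so the formula holds.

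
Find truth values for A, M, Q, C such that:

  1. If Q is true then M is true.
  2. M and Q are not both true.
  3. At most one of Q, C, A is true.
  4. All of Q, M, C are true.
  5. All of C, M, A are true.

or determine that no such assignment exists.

Case Q = True:
  (1) with Q=T forces M = True.
  Constraint (2) is violated (M=T, Q=T) — contradiction.
Case Q = False:
  Constraint (4) is violated (Q=F) — contradiction.
Both cases fail — unsatisfiable.

UNSATISFIABLE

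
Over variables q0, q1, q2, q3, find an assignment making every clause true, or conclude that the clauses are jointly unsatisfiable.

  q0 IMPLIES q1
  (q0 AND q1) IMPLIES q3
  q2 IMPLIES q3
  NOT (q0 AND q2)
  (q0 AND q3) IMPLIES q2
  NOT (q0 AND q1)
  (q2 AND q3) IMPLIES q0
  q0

Case q0 = True:
  (NOT q0 OR NOT q1) forces q1 = False.
  Clause (NOT q0 OR q1) is falsified — contradiction.
Case q0 = False:
  Clause (q0) is falsified — contradiction.
Both cases fail, so the formula is unsatisfiable.

Unsatisfiable — no assignment works.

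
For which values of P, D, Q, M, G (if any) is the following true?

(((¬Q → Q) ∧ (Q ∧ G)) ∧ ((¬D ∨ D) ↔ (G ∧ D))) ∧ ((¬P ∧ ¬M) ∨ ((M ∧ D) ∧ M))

P = True; D = True; Q = True; M = True; G = True

  ((¬Q → Q) ∧ (Q ∧ G)) ∧ ((¬D ∨ D) ↔ (G ∧ D)) = True
    (¬Q → Q) ∧ (Q ∧ G) = True
      ¬Q → Q = True
        ¬Q = False
      Q ∧ G = True
    (¬D ∨ D) ↔ (G ∧ D) = True
      ¬D ∨ D = True
        ¬D = False
      G ∧ D = True
  (¬P ∧ ¬M) ∨ ((M ∧ D) ∧ M) = True
    ¬P ∧ ¬M = False
      ¬P = False
      ¬M = False
    (M ∧ D) ∧ M = True
      M ∧ D = True
Both conjuncts True, so the formula holds.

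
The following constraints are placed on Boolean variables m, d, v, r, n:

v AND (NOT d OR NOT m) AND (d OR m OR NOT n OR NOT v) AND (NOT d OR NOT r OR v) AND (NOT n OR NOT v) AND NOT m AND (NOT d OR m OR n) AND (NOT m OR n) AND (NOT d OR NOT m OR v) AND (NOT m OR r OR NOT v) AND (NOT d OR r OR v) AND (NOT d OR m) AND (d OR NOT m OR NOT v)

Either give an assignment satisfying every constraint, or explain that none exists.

Unit clause (v) forces v = True.
In (NOT n OR NOT v) only NOT n is left, so n = False.
Unit clause (NOT m) forces m = False.
In (NOT d OR m OR n) only NOT d is left, so d = False.
Set r = False.
All clauses satisfied.

m=F, d=F, v=T, r=F, n=F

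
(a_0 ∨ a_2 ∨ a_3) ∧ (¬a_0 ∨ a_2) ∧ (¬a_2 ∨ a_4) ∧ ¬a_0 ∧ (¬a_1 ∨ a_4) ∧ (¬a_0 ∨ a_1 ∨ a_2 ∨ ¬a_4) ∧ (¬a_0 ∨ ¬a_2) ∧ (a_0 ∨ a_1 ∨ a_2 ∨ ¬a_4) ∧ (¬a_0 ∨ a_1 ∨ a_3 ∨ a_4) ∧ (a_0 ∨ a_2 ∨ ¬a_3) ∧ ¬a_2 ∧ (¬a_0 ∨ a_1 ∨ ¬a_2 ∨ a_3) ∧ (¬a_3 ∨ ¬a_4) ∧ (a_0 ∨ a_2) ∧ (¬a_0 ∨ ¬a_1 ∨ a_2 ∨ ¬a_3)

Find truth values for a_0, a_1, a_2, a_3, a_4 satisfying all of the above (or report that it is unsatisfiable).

Case a_0 = True:
  Clause (¬a_0) is falsified — contradiction.
Case a_0 = False:
  (¬a_2) forces a_2 = False.
  Clause (a_0 ∨ a_2) is falsified — contradiction.
Both cases fail, so the formula is unsatisfiable.

UNSATISFIABLE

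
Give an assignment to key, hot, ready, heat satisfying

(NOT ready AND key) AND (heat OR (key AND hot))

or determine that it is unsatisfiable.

key = True, hot = False, ready = False, heat = True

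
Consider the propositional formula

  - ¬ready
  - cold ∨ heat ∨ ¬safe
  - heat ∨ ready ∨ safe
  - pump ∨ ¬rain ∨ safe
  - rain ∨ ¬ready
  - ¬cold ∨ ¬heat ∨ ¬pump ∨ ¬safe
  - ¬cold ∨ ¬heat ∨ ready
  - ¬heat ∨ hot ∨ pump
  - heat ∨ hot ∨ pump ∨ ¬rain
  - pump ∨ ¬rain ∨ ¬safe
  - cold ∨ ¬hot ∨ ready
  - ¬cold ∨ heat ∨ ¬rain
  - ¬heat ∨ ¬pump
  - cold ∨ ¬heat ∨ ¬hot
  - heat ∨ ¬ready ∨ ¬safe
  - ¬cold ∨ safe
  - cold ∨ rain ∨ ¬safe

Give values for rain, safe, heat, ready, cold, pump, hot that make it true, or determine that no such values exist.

Unit clause (¬ready) forces ready = False.
Set rain = False.
Try safe = False:
  (heat ∨ ready ∨ safe) forces heat = True.
  (¬cold ∨ ¬heat ∨ ready) forces cold = False.
  (cold ∨ ¬hot ∨ ready) forces hot = False.
  (¬heat ∨ hot ∨ pump) forces pump = True.
  clause (¬heat ∨ ¬pump) is falsified — backtrack.
So safe = True.
  then (cold ∨ rain ∨ ¬safe) forces cold = True.
  then (¬cold ∨ ¬heat ∨ ready) forces heat = False.
Set pump = True.
Set hot = False.
All clauses satisfied.

rain: False, safe: True, heat: False, ready: False, cold: True, pump: True, hot: False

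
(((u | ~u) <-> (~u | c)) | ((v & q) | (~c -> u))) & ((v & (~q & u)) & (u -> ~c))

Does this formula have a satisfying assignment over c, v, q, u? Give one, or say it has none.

c = False, v = True, q = False, u = True

  ((u | ~u) <-> (~u | c)) | ((v & q) | (~c -> u)) = True
    (u | ~u) <-> (~u | c) = False
      u | ~u = True
        ~u = False
      ~u | c = False
        ~u = False
    (v & q) | (~c -> u) = True
      v & q = False
      ~c -> u = True
        ~c = True
  (v & (~q & u)) & (u -> ~c) = True
    v & (~q & u) = True
      ~q & u = True
        ~q = True
    u -> ~c = True
      ~c = True
Both conjuncts True, so the formula holds.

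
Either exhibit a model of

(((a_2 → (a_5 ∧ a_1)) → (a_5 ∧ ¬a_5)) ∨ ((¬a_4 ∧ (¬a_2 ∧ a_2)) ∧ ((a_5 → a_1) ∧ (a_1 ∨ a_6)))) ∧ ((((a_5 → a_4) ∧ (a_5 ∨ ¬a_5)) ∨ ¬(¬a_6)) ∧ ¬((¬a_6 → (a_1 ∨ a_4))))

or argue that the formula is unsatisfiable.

a_1 = False, a_2 = True, a_4 = False, a_5 = False, a_6 = False

  ((a_2 → (a_5 ∧ a_1)) → (a_5 ∧ ¬a_5)) ∨ ((¬a_4 ∧ (¬a_2 ∧ a_2)) ∧ ((a_5 → a_1) ∧ (a_1 ∨ a_6))) = True
    (a_2 → (a_5 ∧ a_1)) → (a_5 ∧ ¬a_5) = True
      a_2 → (a_5 ∧ a_1) = False
        a_5 ∧ a_1 = False
      a_5 ∧ ¬a_5 = False
        ¬a_5 = True
    (¬a_4 ∧ (¬a_2 ∧ a_2)) ∧ ((a_5 → a_1) ∧ (a_1 ∨ a_6)) = False
      ¬a_4 ∧ (¬a_2 ∧ a_2) = False
        ¬a_4 = True
        ¬a_2 ∧ a_2 = False
          ¬a_2 = False
      (a_5 → a_1) ∧ (a_1 ∨ a_6) = False
        a_5 → a_1 = True
        a_1 ∨ a_6 = False
  (((a_5 → a_4) ∧ (a_5 ∨ ¬a_5)) ∨ ¬(¬a_6)) ∧ ¬((¬a_6 → (a_1 ∨ a_4))) = True
    ((a_5 → a_4) ∧ (a_5 ∨ ¬a_5)) ∨ ¬(¬a_6) = True
      (a_5 → a_4) ∧ (a_5 ∨ ¬a_5) = True
        a_5 → a_4 = True
        a_5 ∨ ¬a_5 = True
          ¬a_5 = True
      ¬(¬a_6) = False
        ¬a_6 = True
    ¬((¬a_6 → (a_1 ∨ a_4))) = True
      ¬a_6 → (a_1 ∨ a_4) = False
        ¬a_6 = True
        a_1 ∨ a_4 = False
Both conjuncts True, so the formula holds.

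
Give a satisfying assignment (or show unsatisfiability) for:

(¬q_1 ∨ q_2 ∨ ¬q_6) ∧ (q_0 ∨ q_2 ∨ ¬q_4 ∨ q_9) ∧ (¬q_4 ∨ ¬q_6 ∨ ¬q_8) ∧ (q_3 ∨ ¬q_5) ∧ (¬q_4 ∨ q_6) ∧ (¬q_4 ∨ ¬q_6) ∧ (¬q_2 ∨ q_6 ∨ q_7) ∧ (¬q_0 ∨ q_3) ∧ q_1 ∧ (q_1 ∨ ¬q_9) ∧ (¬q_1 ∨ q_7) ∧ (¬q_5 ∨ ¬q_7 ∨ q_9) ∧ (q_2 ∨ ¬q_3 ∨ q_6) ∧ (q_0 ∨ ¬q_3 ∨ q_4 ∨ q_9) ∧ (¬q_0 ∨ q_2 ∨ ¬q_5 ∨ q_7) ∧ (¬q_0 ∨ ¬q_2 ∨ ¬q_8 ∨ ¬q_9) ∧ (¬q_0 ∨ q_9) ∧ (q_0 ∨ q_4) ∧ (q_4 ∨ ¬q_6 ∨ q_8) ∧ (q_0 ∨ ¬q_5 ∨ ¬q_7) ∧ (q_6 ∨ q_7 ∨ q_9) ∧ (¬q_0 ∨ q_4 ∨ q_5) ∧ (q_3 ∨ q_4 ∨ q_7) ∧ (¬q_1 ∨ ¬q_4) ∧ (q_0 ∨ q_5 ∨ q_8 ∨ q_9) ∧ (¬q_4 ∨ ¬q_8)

Unit clause (q_1) forces q_1 = True.
In (¬q_1 ∨ q_7) only q_7 is left, so q_7 = True.
In (¬q_1 ∨ ¬q_4) only ¬q_4 is left, so q_4 = False.
In (q_0 ∨ q_4) only q_0 is left, so q_0 = True.
In (¬q_0 ∨ q_4 ∨ q_5) only q_5 is left, so q_5 = True.
In (q_3 ∨ ¬q_5) only q_3 is left, so q_3 = True.
In (¬q_5 ∨ ¬q_7 ∨ q_9) only q_9 is left, so q_9 = True.
Try q_2 = False:
  (¬q_1 ∨ q_2 ∨ ¬q_6) forces q_6 = False.
  clause (q_2 ∨ ¬q_3 ∨ q_6) is falsified — backtrack.
So q_2 = True.
  then (¬q_0 ∨ ¬q_2 ∨ ¬q_8 ∨ ¬q_9) forces q_8 = False.
  then (q_4 ∨ ¬q_6 ∨ q_8) forces q_6 = False.
All clauses satisfied.

q_0 = True, q_1 = True, q_2 = True, q_3 = True, q_4 = False, q_5 = True, q_6 = False, q_7 = True, q_8 = False, q_9 = True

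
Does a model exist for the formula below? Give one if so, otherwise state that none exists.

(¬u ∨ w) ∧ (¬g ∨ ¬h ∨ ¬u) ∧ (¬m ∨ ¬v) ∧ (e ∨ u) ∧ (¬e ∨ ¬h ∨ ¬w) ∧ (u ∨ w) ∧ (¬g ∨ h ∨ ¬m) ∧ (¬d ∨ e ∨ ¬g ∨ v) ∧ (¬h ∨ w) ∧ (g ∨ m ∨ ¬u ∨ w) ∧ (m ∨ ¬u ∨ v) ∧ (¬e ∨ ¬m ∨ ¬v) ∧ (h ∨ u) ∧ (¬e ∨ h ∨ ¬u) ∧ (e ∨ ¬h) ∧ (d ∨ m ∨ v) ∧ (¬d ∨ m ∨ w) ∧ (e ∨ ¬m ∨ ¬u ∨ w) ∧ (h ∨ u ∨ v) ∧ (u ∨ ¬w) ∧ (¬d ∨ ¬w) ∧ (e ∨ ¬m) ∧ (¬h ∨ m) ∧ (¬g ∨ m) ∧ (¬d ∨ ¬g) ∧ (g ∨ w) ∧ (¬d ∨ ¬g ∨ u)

Try w = False:
  (¬u ∨ w) forces u = False.
  clause (u ∨ w) is falsified — backtrack.
So w = True.
  then (u ∨ ¬w) forces u = True.
  then (¬d ∨ ¬w) forces d = False.
Set e = False.
  then (e ∨ ¬h) forces h = False.
  then (e ∨ ¬m) forces m = False.
  then (¬g ∨ m) forces g = False.
  then (m ∨ ¬u ∨ v) forces v = True.
All clauses satisfied.

w=T; e=F; v=T; h=F; u=T; m=F; g=F; d=F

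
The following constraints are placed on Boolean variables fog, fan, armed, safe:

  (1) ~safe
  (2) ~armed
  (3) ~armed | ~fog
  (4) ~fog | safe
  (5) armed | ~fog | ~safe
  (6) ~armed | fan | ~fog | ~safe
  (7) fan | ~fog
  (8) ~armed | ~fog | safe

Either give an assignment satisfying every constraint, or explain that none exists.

Unit clause (~safe) forces safe = False.
Unit clause (~armed) forces armed = False.
In (~fog | safe) only ~fog is left, so fog = False.
Set fan = False.
Check each clause:
  (~safe): ~safe holds.
  (~armed): ~armed holds.
  (~armed | ~fog): ~armed holds.
  (~fog | safe): ~fog holds.
  (armed | ~fog | ~safe): ~fog holds.
  (~armed | fan | ~fog | ~safe): ~armed holds.
  (fan | ~fog): ~fog holds.
  (~armed | ~fog | safe): ~armed holds.
All clauses satisfied.

fog=F, fan=F, armed=F, safe=F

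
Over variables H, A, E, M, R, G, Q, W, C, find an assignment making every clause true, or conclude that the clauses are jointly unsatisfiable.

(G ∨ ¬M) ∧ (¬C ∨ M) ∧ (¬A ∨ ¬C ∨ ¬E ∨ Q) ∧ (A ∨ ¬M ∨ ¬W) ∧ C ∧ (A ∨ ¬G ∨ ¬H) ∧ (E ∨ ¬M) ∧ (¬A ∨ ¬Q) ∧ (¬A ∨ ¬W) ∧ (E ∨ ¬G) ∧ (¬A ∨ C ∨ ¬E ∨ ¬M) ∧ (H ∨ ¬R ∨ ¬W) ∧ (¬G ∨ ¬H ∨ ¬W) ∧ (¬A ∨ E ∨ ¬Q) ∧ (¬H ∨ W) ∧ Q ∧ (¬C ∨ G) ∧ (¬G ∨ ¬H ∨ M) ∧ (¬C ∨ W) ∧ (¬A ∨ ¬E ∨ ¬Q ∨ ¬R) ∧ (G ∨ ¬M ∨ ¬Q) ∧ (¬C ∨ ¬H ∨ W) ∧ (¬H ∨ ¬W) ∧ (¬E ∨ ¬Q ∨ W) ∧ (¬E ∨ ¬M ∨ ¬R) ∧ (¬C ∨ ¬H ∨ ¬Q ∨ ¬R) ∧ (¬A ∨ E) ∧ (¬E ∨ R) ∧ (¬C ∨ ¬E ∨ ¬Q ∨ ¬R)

The formula is unsatisfiable.

Case W = True:
  (C) forces C = True.
  (¬C ∨ M) forces M = True.
  (G ∨ ¬M) forces G = True.
  (A ∨ ¬M ∨ ¬W) forces A = True.
  Clause (¬A ∨ ¬W) is falsified — contradiction.
Case W = False:
  (C) forces C = True.
  Clause (¬C ∨ W) is falsified — contradiction.
Both cases fail, so the formula is unsatisfiable.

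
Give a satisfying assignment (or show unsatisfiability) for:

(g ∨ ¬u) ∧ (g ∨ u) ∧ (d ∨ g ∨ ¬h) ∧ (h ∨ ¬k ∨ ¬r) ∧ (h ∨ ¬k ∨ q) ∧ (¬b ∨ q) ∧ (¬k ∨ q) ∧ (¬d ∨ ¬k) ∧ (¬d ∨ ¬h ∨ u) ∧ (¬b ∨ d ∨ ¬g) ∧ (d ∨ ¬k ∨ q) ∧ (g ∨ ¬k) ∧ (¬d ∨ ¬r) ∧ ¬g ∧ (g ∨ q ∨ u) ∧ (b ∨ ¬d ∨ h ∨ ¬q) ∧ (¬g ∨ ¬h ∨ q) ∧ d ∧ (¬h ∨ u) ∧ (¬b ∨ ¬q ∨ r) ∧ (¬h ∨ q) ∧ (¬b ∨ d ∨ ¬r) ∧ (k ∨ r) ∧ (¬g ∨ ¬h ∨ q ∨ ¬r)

UNSATISFIABLE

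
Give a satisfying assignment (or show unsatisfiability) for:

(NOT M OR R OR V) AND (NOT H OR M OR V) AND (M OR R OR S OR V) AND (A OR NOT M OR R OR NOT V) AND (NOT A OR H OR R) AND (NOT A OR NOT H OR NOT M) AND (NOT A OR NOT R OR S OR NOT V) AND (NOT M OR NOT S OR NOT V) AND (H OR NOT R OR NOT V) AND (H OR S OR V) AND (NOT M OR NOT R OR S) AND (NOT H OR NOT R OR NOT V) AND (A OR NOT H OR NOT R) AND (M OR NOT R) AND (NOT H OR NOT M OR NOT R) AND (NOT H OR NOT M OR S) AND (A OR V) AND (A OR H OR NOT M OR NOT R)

V: True, H: True, M: False, S: True, A: False, R: False

Set V = True.
Set H = True.
  then (NOT H OR NOT R OR NOT V) forces R = False.
Try M = True:
  (A OR NOT M OR R OR NOT V) forces A = True.
  clause (NOT A OR NOT H OR NOT M) is falsified — backtrack.
So M = False.
Set S = True.
Set A = False.
All clauses satisfied.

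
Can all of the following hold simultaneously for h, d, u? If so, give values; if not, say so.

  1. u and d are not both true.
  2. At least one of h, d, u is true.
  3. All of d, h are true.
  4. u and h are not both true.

h=T; d=T; u=F

  (1) u=F, d=T — not both ✓
  (2) {h, d, u}: 2 true — at least one ✓
  (3) {d, h}: all 2 true ✓
  (4) u=F, h=T — not both ✓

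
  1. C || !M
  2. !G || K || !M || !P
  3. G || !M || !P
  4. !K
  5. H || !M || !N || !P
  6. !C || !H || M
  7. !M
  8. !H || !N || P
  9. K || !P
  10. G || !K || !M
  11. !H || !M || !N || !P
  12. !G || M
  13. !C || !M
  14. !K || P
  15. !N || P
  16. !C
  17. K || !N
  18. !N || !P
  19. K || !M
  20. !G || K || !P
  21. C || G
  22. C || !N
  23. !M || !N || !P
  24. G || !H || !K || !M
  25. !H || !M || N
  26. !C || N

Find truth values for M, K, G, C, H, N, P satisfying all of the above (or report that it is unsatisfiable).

The formula is unsatisfiable.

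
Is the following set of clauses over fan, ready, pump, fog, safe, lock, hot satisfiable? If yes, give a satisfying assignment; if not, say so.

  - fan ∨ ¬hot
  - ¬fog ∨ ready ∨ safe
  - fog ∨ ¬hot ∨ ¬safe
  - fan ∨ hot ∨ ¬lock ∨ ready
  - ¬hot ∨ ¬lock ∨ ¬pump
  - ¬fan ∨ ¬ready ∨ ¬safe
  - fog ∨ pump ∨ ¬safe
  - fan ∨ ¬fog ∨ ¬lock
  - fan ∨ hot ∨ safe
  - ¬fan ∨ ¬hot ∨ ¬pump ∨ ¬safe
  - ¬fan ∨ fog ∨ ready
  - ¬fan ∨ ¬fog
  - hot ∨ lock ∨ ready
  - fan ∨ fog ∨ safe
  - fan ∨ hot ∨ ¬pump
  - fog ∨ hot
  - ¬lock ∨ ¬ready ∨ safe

Set fan = True.
  then (¬fan ∨ ¬fog) forces fog = False.
  then (fog ∨ hot) forces hot = True.
  then (fog ∨ ¬hot ∨ ¬safe) forces safe = False.
  then (¬fan ∨ fog ∨ ready) forces ready = True.
  then (¬lock ∨ ¬ready ∨ safe) forces lock = False.
Set pump = True.
All clauses satisfied.

fan=T, ready=T, pump=T, fog=F, safe=F, lock=F, hot=T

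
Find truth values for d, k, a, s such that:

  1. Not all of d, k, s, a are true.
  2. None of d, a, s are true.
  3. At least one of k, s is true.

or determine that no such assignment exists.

d=F, k=T, a=F, s=F

  (1) {d, k, s, a}: 1/4 true — not all ✓
  (2) {d, a, s}: 0 true — none ✓
  (3) {k, s}: 1 true — at least one ✓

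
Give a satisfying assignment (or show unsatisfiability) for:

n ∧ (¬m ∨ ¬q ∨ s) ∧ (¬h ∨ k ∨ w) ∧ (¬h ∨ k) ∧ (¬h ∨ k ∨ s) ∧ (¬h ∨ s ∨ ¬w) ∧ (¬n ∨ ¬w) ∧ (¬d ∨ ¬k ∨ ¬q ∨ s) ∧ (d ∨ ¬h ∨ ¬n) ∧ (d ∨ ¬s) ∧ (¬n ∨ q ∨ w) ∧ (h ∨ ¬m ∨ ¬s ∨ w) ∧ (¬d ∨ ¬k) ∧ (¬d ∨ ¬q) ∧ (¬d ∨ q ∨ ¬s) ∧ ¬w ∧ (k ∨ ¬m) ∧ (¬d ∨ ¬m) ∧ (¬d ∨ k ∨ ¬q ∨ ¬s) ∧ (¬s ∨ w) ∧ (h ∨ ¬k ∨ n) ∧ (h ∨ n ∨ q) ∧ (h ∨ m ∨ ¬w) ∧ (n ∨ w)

n = True, h = False, m = False, d = False, w = False, k = False, q = True, s = False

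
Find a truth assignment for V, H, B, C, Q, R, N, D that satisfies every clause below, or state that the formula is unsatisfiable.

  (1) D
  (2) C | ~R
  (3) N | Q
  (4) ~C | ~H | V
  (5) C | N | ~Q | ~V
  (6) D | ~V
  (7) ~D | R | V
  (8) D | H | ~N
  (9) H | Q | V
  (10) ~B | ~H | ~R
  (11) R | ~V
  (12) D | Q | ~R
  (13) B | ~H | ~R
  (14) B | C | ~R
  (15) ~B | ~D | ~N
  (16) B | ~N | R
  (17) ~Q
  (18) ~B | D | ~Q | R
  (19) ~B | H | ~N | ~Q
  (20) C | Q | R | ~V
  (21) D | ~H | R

Unit clause (D) forces D = True.
Unit clause (~Q) forces Q = False.
In (N | Q) only N is left, so N = True.
In (~B | ~D | ~N) only ~B is left, so B = False.
In (B | ~N | R) only R is left, so R = True.
In (C | ~R) only C is left, so C = True.
In (B | ~H | ~R) only ~H is left, so H = False.
In (H | Q | V) only V is left, so V = True.
All clauses satisfied.

V: True; H: False; B: False; C: True; Q: False; R: True; N: True; D: True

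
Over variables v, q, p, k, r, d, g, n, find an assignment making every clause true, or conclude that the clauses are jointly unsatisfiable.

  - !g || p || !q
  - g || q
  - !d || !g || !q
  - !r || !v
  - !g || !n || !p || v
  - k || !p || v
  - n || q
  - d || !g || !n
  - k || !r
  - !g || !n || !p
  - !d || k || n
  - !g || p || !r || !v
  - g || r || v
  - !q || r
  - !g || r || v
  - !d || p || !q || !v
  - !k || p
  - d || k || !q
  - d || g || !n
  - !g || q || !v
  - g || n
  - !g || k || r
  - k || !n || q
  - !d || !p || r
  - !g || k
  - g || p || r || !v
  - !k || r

v = False, q = True, p = True, k = True, r = True, d = True, g = False, n = True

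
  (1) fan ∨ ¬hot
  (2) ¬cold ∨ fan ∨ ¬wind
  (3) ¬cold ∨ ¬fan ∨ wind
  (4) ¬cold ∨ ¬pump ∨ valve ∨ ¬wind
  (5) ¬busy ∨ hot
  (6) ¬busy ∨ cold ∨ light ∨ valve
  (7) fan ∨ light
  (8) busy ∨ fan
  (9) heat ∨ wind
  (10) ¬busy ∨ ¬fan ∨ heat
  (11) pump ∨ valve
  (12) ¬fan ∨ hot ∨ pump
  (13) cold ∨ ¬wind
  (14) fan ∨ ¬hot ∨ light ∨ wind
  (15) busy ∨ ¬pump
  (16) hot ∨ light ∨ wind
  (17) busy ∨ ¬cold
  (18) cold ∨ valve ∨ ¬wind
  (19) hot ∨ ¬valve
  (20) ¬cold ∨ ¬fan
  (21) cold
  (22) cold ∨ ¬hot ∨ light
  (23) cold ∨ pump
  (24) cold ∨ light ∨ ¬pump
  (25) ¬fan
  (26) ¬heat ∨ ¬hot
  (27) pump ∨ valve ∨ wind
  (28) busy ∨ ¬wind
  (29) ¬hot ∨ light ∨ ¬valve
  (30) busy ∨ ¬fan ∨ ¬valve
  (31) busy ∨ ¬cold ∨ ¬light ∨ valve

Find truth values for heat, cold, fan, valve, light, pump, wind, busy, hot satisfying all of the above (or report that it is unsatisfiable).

UNSATISFIABLE

Case fan = True:
  Clause (¬fan) is falsified — contradiction.
Case fan = False:
  (fan ∨ ¬hot) forces hot = False.
  (¬busy ∨ hot) forces busy = False.
  Clause (busy ∨ fan) is falsified — contradiction.
Both cases fail, so the formula is unsatisfiable.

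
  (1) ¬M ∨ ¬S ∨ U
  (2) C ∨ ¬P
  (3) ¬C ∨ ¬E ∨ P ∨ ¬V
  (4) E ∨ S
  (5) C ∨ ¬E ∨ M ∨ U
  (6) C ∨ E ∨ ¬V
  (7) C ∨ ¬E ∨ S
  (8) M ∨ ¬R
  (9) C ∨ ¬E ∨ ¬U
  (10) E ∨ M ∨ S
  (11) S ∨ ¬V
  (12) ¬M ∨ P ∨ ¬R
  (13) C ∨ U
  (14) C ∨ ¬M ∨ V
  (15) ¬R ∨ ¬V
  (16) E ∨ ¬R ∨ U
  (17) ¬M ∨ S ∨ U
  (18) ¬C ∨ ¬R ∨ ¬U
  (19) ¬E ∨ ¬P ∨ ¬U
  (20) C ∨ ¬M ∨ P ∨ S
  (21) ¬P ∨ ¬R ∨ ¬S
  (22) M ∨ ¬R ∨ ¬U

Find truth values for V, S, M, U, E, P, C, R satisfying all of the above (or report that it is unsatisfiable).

Set V = False.
Set S = False.
  then (E ∨ S) forces E = True.
  then (C ∨ ¬E ∨ S) forces C = True.
Set M = False.
  then (M ∨ ¬R) forces R = False.
Set U = False.
Set P = False.
All clauses satisfied.

V = False, S = False, M = False, U = False, E = True, P = False, C = True, R = False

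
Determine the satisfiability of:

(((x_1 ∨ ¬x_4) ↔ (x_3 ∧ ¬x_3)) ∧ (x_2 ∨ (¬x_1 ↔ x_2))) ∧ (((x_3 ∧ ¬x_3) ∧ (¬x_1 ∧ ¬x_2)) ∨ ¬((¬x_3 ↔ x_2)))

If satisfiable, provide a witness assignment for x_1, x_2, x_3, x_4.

x_1: False, x_2: True, x_3: True, x_4: True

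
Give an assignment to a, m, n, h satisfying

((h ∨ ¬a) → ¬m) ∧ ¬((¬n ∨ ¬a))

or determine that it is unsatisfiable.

a = True, m = False, n = True, h = True

  (h ∨ ¬a) → ¬m = True
    h ∨ ¬a = True
      ¬a = False
    ¬m = True
  ¬((¬n ∨ ¬a)) = True
    ¬n ∨ ¬a = False
      ¬n = False
      ¬a = False
Both conjuncts True, so the formula holds.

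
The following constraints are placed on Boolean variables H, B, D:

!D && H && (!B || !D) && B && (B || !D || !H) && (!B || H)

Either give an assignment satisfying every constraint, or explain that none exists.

H = True; B = True; D = False

Unit clause (!D) forces D = False.
Unit clause (H) forces H = True.
Unit clause (B) forces B = True.
All clauses satisfied.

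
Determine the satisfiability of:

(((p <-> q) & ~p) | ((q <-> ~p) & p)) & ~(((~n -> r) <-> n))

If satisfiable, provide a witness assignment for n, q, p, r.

n: False, q: False, p: True, r: True

  ((p <-> q) & ~p) | ((q <-> ~p) & p) = True
    (p <-> q) & ~p = False
      p <-> q = False
      ~p = False
    (q <-> ~p) & p = True
      q <-> ~p = True
        ~p = False
  ~(((~n -> r) <-> n)) = True
    (~n -> r) <-> n = False
      ~n -> r = True
        ~n = True
Both conjuncts True, so the formula holds.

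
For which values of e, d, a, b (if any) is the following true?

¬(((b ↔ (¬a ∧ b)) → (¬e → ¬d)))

e: False; d: True; a: False; b: False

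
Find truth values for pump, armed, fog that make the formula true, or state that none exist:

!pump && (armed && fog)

pump = False, armed = True, fog = True

  !pump = True
  armed && fog = True
Both conjuncts True, so the formula holds.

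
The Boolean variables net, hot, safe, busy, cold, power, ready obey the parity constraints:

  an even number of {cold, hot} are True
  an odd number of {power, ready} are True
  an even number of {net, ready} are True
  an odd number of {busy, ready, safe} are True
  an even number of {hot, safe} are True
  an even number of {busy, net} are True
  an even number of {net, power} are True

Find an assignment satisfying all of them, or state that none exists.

The formula is unsatisfiable.

Adding constraints 2, 3, 7 mod 2: every variable appears an even number of times on the left, so the left side is 0.
But the right sides sum to 1 (mod 2). 0 ≠ 1 — the system is inconsistent.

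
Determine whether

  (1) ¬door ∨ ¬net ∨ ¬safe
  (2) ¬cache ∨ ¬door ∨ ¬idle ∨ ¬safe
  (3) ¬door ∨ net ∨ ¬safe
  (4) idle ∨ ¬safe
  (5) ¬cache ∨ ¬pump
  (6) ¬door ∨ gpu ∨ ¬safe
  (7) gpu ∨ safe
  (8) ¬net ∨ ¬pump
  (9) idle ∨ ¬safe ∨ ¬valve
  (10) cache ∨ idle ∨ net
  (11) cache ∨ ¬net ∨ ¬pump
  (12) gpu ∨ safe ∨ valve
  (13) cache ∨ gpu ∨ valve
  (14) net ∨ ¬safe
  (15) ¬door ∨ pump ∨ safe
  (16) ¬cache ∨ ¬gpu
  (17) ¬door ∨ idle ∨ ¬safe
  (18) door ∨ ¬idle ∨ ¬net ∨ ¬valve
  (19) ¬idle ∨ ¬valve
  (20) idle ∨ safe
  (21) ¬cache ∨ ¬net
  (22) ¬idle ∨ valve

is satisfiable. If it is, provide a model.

Unsatisfiable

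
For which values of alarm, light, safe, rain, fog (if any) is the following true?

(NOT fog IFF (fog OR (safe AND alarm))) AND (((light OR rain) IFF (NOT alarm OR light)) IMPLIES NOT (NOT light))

alarm: True; light: True; safe: True; rain: True; fog: False

  NOT fog IFF (fog OR (safe AND alarm)) = True
    NOT fog = True
    fog OR (safe AND alarm) = True
      safe AND alarm = True
  ((light OR rain) IFF (NOT alarm OR light)) IMPLIES NOT (NOT light) = True
    (light OR rain) IFF (NOT alarm OR light) = True
      light OR rain = True
      NOT alarm OR light = True
        NOT alarm = False
    NOT (NOT light) = True
      NOT light = False
Both conjuncts True, so the formula holds.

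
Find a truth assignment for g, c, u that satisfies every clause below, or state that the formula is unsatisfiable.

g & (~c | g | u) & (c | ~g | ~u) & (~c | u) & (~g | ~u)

g = True, c = False, u = False

Unit clause (g) forces g = True.
In (~g | ~u) only ~u is left, so u = False.
In (~c | u) only ~c is left, so c = False.
Check each clause:
  (g): g holds.
  (~c | g | u): ~c holds.
  (c | ~g | ~u): ~u holds.
  (~c | u): ~c holds.
  (~g | ~u): ~u holds.
All clauses satisfied.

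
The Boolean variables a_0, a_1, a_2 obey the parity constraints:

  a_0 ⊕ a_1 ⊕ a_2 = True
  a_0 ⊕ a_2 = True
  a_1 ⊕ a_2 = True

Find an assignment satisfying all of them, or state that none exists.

a_0=F, a_1=F, a_2=T

a_0 ⊕ a_1 ⊕ a_2 = F ⊕ F ⊕ T = True ✓
a_0 ⊕ a_2 = F ⊕ T = True ✓
a_1 ⊕ a_2 = F ⊕ T = True ✓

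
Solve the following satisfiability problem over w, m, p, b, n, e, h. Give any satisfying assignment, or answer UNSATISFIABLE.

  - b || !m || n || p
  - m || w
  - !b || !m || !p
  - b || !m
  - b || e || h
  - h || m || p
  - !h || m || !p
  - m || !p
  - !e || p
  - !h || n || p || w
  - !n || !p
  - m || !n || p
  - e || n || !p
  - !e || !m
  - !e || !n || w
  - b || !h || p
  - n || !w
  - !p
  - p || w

w=T, m=T, p=F, b=T, n=T, e=F, h=F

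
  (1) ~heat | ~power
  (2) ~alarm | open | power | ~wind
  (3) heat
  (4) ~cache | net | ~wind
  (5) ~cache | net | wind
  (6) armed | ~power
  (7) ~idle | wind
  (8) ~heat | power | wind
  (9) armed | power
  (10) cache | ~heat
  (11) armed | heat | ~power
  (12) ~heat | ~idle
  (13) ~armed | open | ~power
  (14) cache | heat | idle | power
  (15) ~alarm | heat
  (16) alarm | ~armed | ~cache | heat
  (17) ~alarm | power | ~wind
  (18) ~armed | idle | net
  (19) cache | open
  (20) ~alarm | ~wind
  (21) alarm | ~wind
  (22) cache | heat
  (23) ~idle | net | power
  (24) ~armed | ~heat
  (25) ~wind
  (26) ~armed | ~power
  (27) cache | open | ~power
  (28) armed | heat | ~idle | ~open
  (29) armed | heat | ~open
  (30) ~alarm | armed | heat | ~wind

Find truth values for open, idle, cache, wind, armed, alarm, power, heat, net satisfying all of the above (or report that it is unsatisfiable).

Case wind = True:
  Clause (~wind) is falsified — contradiction.
Case wind = False:
  (heat) forces heat = True.
  (~heat | ~power) forces power = False.
  Clause (~heat | power | wind) is falsified — contradiction.
Both cases fail, so the formula is unsatisfiable.

UNSATISFIABLE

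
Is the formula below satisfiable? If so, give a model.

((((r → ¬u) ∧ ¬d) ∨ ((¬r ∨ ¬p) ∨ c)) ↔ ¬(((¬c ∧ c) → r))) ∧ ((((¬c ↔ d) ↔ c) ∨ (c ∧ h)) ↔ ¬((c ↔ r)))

h: False; u: True; c: False; p: True; r: True; d: False

  (((r → ¬u) ∧ ¬d) ∨ ((¬r ∨ ¬p) ∨ c)) ↔ ¬(((¬c ∧ c) → r)) = True
    ((r → ¬u) ∧ ¬d) ∨ ((¬r ∨ ¬p) ∨ c) = False
      (r → ¬u) ∧ ¬d = False
        r → ¬u = False
          ¬u = False
        ¬d = True
      (¬r ∨ ¬p) ∨ c = False
        ¬r ∨ ¬p = False
          ¬r = False
          ¬p = False
    ¬(((¬c ∧ c) → r)) = False
      (¬c ∧ c) → r = True
        ¬c ∧ c = False
          ¬c = True
  (((¬c ↔ d) ↔ c) ∨ (c ∧ h)) ↔ ¬((c ↔ r)) = True
    ((¬c ↔ d) ↔ c) ∨ (c ∧ h) = True
      (¬c ↔ d) ↔ c = True
        ¬c ↔ d = False
          ¬c = True
      c ∧ h = False
    ¬((c ↔ r)) = True
      c ↔ r = False
Both conjuncts True, so the formula holds.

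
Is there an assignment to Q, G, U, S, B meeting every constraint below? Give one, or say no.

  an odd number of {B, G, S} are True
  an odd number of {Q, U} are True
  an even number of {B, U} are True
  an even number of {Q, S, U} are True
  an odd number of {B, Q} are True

Q = False, G = True, U = True, S = True, B = True

{B, G, S}: 3 true → odd ✓
{Q, U}: 1 true → odd ✓
{B, U}: 2 true → even ✓
{Q, S, U}: 2 true → even ✓
{B, Q}: 1 true → odd ✓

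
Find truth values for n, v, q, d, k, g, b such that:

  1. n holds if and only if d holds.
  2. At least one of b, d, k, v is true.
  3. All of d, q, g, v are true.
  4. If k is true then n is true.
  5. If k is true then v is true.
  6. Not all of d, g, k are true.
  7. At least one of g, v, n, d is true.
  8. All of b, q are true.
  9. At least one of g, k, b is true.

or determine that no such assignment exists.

n = True; v = True; q = True; d = True; k = False; g = True; b = True

  (1) n=T, d=T — same ✓
  (2) {b, d, k, v}: 3 true — at least one ✓
  (3) {d, q, g, v}: all 4 true ✓
  (4) k=F ⇒ n: vacuous ✓
  (5) k=F ⇒ v: vacuous ✓
  (6) {d, g, k}: 2/3 true — not all ✓
  (7) {g, v, n, d}: 4 true — at least one ✓
  (8) {b, q}: all 2 true ✓
  (9) {g, k, b}: 2 true — at least one ✓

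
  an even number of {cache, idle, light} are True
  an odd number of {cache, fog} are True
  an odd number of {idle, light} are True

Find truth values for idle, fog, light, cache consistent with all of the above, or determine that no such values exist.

idle = True; fog = False; light = False; cache = True

{cache, idle, light}: 2 true → even ✓
{cache, fog}: 1 true → odd ✓
{idle, light}: 1 true → odd ✓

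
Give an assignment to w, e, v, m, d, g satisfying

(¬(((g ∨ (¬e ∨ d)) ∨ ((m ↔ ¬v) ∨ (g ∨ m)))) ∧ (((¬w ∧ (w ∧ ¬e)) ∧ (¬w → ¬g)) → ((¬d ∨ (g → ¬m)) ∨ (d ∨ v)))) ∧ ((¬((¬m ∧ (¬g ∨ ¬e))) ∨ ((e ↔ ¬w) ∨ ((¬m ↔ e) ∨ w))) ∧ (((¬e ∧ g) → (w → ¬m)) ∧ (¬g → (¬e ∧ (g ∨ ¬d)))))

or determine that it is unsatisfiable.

Case e = True: the formula simplifies to ¬(((g ∨ d) ∨ ((m ↔ ¬v) ∨ (g ∨ m)))) ∧ ((¬((¬m ∧ ¬g)) ∨ (¬w ∨ (¬m ∨ w))) ∧ g).
  g = True: the conjunct ¬(((g ∨ d) ∨ ((m ↔ ¬v) ∨ (g ∨ m)))) becomes ¬((True ∨ True)) = False.
  g = False: the conjunct g is False.
Case e = False: the conjunct ¬(((g ∨ (¬e ∨ d)) ∨ ((m ↔ ¬v) ∨ (g ∨ m)))) becomes ¬((True ∨ ((m ↔ ¬v) ∨ (g ∨ m)))) = False.
Both cases fail — unsatisfiable.

Unsatisfiable — no assignment works.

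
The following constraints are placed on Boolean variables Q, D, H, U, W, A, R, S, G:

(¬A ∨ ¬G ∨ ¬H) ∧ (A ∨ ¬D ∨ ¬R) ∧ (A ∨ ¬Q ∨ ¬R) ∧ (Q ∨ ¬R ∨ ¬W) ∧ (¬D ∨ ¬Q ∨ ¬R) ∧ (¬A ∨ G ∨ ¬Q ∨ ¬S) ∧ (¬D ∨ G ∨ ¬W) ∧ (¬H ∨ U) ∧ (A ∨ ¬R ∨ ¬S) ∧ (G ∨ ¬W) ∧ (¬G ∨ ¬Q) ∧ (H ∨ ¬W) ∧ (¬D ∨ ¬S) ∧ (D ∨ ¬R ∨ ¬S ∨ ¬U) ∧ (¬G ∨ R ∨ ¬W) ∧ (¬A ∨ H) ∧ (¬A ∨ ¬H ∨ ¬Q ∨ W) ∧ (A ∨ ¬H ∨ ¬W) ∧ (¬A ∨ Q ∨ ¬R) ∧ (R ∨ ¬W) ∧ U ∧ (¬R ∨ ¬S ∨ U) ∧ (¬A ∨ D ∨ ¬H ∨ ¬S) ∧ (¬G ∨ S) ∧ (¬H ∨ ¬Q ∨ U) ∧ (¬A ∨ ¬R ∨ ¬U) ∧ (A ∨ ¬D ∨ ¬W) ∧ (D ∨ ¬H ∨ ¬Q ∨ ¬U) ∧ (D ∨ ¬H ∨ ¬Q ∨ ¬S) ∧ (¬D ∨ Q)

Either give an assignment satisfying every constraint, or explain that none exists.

Q = True, D = False, H = False, U = True, W = False, A = False, R = False, S = True, G = False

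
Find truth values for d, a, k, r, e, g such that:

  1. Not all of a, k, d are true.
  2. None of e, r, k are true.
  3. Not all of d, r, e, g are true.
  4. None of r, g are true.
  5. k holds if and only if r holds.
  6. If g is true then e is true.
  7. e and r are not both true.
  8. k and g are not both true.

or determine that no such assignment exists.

d=F, a=F, k=F, r=F, e=F, g=F

  (1) {a, k, d}: 0/3 true — not all ✓
  (2) {e, r, k}: 0 true — none ✓
  (3) {d, r, e, g}: 0/4 true — not all ✓
  (4) {r, g}: 0 true — none ✓
  (5) k=F, r=F — same ✓
  (6) g=F ⇒ e: vacuous ✓
  (7) e=F, r=F — not both ✓
  (8) k=F, g=F — not both ✓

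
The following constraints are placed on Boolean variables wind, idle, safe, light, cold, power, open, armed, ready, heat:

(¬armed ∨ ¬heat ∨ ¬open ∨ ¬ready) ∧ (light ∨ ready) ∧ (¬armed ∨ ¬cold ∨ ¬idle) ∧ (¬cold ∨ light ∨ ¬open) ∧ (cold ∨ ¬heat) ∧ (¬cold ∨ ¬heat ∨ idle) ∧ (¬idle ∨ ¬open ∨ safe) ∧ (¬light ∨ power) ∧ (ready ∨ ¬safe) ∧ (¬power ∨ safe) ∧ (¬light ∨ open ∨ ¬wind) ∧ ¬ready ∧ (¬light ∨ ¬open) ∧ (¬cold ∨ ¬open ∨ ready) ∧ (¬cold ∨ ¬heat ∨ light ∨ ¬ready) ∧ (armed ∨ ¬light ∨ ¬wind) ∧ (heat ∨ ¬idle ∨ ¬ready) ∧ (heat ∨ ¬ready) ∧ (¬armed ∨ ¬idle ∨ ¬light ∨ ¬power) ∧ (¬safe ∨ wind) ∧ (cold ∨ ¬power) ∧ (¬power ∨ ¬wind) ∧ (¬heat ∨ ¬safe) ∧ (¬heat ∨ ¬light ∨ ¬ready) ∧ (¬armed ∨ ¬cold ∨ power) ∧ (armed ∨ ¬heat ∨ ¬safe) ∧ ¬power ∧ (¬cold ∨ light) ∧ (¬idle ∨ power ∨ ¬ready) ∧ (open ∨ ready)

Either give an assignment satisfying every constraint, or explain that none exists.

Case light = True:
  (¬light ∨ power) forces power = True.
  Clause (¬power) is falsified — contradiction.
Case light = False:
  (light ∨ ready) forces ready = True.
  Clause (¬ready) is falsified — contradiction.
Both cases fail, so the formula is unsatisfiable.

The formula is unsatisfiable.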